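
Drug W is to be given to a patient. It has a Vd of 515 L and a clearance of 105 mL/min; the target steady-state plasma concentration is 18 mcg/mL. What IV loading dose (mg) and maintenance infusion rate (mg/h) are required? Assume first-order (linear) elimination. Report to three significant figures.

Loading dose = Vd × C = 515.0 × 18 = 9270 mg
Convert clearance: 105 mL/min × 60 min/h ÷ 1000 mL/L = 6.300 L/h
Maintenance infusion rate = CL × Css = 6.300 × 18 = 113.4 mg/h

(a) 9270 mg; (b) 113 mg/h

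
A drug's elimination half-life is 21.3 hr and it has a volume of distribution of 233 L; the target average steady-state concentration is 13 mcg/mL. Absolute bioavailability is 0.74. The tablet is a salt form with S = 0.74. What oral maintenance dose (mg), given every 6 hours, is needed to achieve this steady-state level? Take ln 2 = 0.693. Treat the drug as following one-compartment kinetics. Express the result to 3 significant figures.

CL = 0.693 × Vd / t½ = 0.693 × 233.0 / 21.3 = 7.581 L/h
D = CL × Css × τ / F / S = 7.581 × 13 × 6 / 0.74 / 0.74 = 1080 mg

1080 mg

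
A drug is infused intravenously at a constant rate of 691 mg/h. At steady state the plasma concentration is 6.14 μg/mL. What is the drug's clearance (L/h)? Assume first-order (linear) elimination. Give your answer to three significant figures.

At steady state, infusion rate = CL × Css, so CL = rate / Css.
CL = 691 / 6.14 = 112.5 L/h

113 L/h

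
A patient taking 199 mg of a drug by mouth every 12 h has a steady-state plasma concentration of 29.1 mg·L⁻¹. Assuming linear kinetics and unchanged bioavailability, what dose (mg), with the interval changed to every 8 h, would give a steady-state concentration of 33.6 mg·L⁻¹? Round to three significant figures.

For first-order elimination, Css ∝ F·D/(CL·τ); F and CL are unchanged, so Css ∝ D/τ.
D₂ = D₁ × (Css,target / Css,current) × (τ₂/τ₁) = 199 × (33.6/29.1) × (8/12) = 153.2 mg

153 mg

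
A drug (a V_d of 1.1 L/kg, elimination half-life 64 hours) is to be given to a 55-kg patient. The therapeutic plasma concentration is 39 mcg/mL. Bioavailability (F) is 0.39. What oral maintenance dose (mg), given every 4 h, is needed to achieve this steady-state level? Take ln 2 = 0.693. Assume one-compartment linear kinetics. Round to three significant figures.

262 mg

Total Vd = 1.1 × 55 = 60.50 L
CL = 0.693 × Vd / t½ = 0.693 × 60.50 / 64 = 0.6551 L/h
D = CL × Css × τ / F = 0.6551 × 39 × 4 / 0.39 = 262.0 mg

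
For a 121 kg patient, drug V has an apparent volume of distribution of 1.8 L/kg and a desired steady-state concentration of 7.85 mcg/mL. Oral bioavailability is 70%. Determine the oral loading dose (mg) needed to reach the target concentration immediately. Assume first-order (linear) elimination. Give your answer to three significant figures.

2440 mg

Vd = 1.8 L/kg × 121 kg = 217.8 L
The loading dose fills Vd to the target concentration.
LD = Vd × C / F = 217.8 × 7.850 / 0.7 = 2442 mg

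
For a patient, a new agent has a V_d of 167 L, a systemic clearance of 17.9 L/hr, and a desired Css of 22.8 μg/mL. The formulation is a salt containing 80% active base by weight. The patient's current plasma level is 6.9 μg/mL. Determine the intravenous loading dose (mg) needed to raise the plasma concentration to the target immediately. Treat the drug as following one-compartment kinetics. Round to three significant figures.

The loading dose fills Vd to the target concentration; clearance is irrelevant here.
Concentration deficit ΔC = 22.8 − 6.9 = 15.90 mg/L
LD = Vd × ΔC / S = 167.0 × 15.90 / 0.8 = 3319 mg

3320 mg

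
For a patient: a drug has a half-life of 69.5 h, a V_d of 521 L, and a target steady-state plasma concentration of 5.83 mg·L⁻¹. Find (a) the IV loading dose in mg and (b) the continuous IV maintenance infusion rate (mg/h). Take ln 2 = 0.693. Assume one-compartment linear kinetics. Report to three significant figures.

LD = Vd × C = 521.0 × 5.83 = 3037 mg
CL = 0.693 × Vd / t½ = 0.693 × 521.0 / 69.5 = 5.195 L/h
Infusion rate = CL × Css = 5.195 × 5.83 = 30.29 mg/h

(a) 3040 mg; (b) 30.3 mg/h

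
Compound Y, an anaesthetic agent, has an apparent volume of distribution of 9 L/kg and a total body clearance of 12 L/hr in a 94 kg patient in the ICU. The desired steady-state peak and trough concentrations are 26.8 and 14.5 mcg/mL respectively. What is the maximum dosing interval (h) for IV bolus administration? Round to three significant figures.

43.3 h

Vd(total) = 94 kg × 9 L/kg = 846.0 L
k = CL / Vd = 12.00 / 846.0 = 0.01418 h⁻¹
Between IV bolus doses, concentration decays as C = C₀·e^(−kτ), so C_peak/C_trough = e^(kτ).
τ_max = ln(C_peak/C_trough) / k = ln(26.8/14.5) / 0.01418 = 0.6143 / 0.01418 = 43.32 h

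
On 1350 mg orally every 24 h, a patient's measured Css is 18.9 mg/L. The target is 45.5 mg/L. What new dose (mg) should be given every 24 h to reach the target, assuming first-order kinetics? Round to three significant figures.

With linear kinetics, Css is proportional to dose rate (D/τ) at fixed clearance.
D₂ = D₁ × (Css,target / Css,current) = 1350 × 45.5/18.9 = 3250 mg

3250 mg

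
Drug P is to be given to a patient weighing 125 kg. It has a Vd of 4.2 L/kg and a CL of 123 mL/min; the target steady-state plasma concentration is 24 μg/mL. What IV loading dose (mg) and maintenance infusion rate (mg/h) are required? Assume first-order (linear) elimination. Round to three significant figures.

Vd = 4.2 L/kg × 125 kg = 525.0 L
Loading dose = Vd × C = 525.0 × 24 = 12600 mg
Convert clearance: 123 mL/min × 60 min/h ÷ 1000 mL/L = 7.380 L/h
Maintenance infusion rate = CL × Css = 7.380 × 24 = 177.1 mg/h

(a) 12600 mg; (b) 177 mg/h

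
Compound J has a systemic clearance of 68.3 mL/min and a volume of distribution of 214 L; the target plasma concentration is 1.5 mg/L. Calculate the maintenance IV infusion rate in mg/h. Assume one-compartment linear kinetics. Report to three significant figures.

6.15 mg/h

Convert clearance: 68.3 mL/min × 60 min/h ÷ 1000 mL/L = 4.098 L/h
Rate = CL × Css = 4.098 × 1.5 = 6.147 mg/h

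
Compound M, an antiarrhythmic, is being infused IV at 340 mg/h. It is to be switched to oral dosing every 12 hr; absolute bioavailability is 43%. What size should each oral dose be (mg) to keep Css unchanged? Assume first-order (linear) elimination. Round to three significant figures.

9490 mg

To maintain the same Css, the systemic dosing rate must be unchanged: F·D/τ = infusion rate.
D = rate × τ / F = 340 × 12 / 0.43 = 9488 mg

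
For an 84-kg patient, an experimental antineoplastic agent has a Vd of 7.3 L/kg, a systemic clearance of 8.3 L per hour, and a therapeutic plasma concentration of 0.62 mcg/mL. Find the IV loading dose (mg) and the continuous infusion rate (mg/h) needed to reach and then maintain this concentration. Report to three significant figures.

Vd(total) = 84 kg × 7.3 L/kg = 613.2 L
LD = Vd · C_target = 613.2 × 0.62 = 380.2 mg
Infusion rate = 8.300 L/h × 0.62 mg/L = 5.146 mg/h

(a) 380 mg; (b) 5.15 mg/h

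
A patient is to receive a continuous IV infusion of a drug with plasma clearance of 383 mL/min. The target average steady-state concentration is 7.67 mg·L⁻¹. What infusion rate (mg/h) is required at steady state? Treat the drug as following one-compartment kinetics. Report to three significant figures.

CL = 383 mL/min = 383 × 0.06 = 22.98 L/h
At steady state, infusion rate equals elimination rate: rate in = CL × Css.
Rate = CL × Css = 22.98 × 7.67 = 176.3 mg/h

176 mg/h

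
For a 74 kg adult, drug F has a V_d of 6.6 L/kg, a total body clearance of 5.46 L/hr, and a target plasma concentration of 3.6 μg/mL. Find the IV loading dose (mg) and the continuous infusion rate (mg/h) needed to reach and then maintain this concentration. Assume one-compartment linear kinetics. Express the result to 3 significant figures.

Vd = 6.6 L/kg × 74 kg = 488.4 L
Loading dose = Vd × C = 488.4 × 3.6 = 1758 mg
Infusion rate = 5.460 L/h × 3.6 mg/L = 19.66 mg/h

(a) 1760 mg; (b) 19.7 mg/h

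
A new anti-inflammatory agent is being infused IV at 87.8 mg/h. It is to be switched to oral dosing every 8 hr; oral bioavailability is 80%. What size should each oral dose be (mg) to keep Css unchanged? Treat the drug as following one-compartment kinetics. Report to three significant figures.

878 mg

To maintain the same Css, the systemic dosing rate must be unchanged: F·D/τ = infusion rate.
D = rate × τ / F = 87.8 × 8 / 0.8 = 878.0 mg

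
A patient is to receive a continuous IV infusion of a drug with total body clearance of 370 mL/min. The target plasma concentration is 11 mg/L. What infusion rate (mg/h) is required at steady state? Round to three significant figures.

CL = 370 mL/min = 370 × 0.06 = 22.20 L/h
Rate = CL × Css = 22.20 × 11 = 244.2 mg/h

244 mg/h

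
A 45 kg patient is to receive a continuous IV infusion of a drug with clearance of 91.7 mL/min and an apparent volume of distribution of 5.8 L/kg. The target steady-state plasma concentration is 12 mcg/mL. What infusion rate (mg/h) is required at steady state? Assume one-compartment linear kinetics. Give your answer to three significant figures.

CL = 91.7 mL/min × 60/1000 = 5.502 L/h
Vd does not affect the maintenance rate; only clearance governs steady-state input.
Rate = CL × Css = 5.502 × 12 = 66.02 mg/h

66.0 mg/h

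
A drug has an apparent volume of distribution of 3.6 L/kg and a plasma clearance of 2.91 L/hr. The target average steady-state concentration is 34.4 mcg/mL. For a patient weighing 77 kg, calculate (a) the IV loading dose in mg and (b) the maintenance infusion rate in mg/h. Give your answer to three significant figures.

Vd = 3.6 L/kg × 77 kg = 277.2 L
LD = Vd · C_target = 277.2 × 34.4 = 9536 mg
Infusion rate = 2.910 L/h × 34.4 mg/L = 100.1 mg/h

(a) 9540 mg; (b) 100 mg/h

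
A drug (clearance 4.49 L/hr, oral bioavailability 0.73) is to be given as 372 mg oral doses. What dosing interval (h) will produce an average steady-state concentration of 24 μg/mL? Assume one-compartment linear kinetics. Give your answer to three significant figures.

F·D/τ = CL·Css → τ = F·D / (CL·Css).
τ = 0.73 × 372 / (4.49 × 24) = 2.520 h

2.52 h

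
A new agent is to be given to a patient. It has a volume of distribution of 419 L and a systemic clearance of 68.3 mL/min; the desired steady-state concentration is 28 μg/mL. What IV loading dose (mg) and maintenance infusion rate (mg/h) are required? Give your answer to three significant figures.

Loading dose = Vd × C = 419.0 × 28 = 11730 mg
Convert clearance: 68.3 mL/min × 60 min/h ÷ 1000 mL/L = 4.098 L/h
Maintenance: replace elimination → rate = CL × Css = 4.098 × 28 = 114.7 mg/h

(a) 11700 mg; (b) 115 mg/h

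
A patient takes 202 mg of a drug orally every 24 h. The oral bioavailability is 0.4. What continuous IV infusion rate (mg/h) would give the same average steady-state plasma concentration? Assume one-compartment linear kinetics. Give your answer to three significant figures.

3.37 mg/h

Equivalent systemic input: infusion rate = F·D/τ.
Rate = 0.4 × 202 / 24 = 3.367 mg/h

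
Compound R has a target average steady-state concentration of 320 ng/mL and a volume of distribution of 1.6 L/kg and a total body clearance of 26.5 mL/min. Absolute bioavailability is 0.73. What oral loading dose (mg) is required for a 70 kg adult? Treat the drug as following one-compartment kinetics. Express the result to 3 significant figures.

Vd(total) = 70 kg × 1.6 L/kg = 112.0 L
C = 320 ng/mL = 0.3200 mg/L
LD = Vd × C / F = 112.0 × 0.3200 / 0.73 = 49.10 mg

49.1 mg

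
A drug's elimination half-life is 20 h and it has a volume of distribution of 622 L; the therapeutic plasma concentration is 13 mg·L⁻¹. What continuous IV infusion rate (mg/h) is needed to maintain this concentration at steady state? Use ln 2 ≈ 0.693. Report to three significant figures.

CL = 0.693 × Vd / t½ = 0.693 × 622.0 / 20 = 21.55 L/h
Infusion rate = CL × Css = 21.55 × 13 = 280.2 mg/h

280 mg/h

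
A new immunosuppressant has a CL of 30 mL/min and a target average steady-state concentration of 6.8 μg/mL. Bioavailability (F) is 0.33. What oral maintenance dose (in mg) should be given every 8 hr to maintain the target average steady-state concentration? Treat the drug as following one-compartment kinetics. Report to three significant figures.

297 mg

CL = 30 mL/min = 30 × 0.06 = 1.800 L/h
D = CL × Css × τ / F = 1.800 × 6.8 × 8 / 0.33 = 296.7 mg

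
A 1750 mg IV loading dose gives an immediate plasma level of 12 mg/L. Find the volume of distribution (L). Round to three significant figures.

146 L

Immediately after an IV bolus, C₀ = Dose / Vd, so Vd = Dose / C₀.
Vd = 1750 / 12 = 145.8 L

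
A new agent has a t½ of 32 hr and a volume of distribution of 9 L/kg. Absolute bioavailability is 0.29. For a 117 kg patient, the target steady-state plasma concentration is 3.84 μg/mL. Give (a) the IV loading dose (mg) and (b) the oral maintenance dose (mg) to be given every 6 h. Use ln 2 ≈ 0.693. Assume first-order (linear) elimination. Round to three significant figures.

Vd = 9 L/kg × 117 kg = 1053 L
LD = Vd × C = 1053 × 3.84 = 4044 mg
CL = 0.693 × Vd / t½ = 0.693 × 1053 / 32 = 22.80 L/h
D = CL × Css × τ / F = 22.80 × 3.84 × 6 / 0.29 = 1811 mg

(a) 4040 mg; (b) 1810 mg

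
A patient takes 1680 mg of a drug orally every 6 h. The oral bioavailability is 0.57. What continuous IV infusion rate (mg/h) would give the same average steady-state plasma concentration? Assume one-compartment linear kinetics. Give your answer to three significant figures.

Equivalent systemic input: infusion rate = F·D/τ.
Rate = 0.57 × 1680 / 6 = 159.6 mg/h

160 mg/h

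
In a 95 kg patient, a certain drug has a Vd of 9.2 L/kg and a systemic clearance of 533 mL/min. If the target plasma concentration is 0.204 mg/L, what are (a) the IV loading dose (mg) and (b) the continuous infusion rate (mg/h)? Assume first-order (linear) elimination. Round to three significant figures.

Total Vd = 9.2 × 95 = 874.0 L
Loading: fill Vd to C_target → 874.0 L × 0.204 mg/L = 178.3 mg
Convert clearance: 533 mL/min × 60 min/h ÷ 1000 mL/L = 31.98 L/h
Maintenance infusion rate = CL × Css = 31.98 × 0.204 = 6.524 mg/h

(a) 178 mg; (b) 6.52 mg/h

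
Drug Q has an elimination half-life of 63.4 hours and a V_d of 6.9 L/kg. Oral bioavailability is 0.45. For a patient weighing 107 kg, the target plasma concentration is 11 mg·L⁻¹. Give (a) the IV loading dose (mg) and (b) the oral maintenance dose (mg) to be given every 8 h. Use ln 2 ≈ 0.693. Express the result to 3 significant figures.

(a) 8120 mg; (b) 1580 mg

Total Vd = 6.9 × 107 = 738.3 L
LD = Vd × C = 738.3 × 11 = 8121 mg
CL = 0.693 × Vd / t½ = 0.693 × 738.3 / 63.4 = 8.070 L/h
D = CL × Css × τ / F = 8.070 × 11 × 8 / 0.45 = 1578 mg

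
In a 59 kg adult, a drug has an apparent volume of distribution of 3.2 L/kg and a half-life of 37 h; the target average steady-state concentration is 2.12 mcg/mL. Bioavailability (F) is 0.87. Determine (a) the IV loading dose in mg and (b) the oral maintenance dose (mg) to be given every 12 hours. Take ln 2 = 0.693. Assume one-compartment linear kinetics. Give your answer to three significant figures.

(a) 400 mg; (b) 103 mg

Total Vd = 3.2 × 59 = 188.8 L
LD = Vd × C = 188.8 × 2.12 = 400.3 mg
CL = 0.693 × Vd / t½ = 0.693 × 188.8 / 37 = 3.536 L/h
D = CL × Css × τ / F = 3.536 × 2.12 × 12 / 0.87 = 103.4 mg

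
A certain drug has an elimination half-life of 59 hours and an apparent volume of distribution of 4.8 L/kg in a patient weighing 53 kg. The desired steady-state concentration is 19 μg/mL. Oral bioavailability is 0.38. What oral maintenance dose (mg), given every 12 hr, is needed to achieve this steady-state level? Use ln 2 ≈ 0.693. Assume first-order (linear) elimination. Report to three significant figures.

1790 mg

Vd = 4.8 L/kg × 53 kg = 254.4 L
k = 0.693/59 = 0.01175 h⁻¹, so CL = k·Vd = 0.01175 × 254.4 = 2.989 L/h
D = CL × Css × τ / F = 2.989 × 19 × 12 / 0.38 = 1793 mg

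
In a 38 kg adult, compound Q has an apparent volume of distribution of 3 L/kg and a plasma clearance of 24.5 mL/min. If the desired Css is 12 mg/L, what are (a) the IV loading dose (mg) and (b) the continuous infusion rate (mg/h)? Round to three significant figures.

(a) 1370 mg; (b) 17.6 mg/h

Vd = 3 L/kg × 38 kg = 114.0 L
Loading: fill Vd to C_target → 114.0 L × 12 mg/L = 1368 mg
CL = 24.5 mL/min = 24.5 × 0.06 = 1.470 L/h
Maintenance: replace elimination → rate = CL × Css = 1.470 × 12 = 17.64 mg/h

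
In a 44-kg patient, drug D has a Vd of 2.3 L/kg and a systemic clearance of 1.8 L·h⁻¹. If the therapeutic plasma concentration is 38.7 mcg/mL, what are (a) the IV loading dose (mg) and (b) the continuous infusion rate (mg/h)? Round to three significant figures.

Vd = 2.3 L/kg × 44 kg = 101.2 L
LD = Vd · C_target = 101.2 × 38.7 = 3916 mg
Maintenance infusion rate = CL × Css = 1.800 × 38.7 = 69.66 mg/h

(a) 3920 mg; (b) 69.7 mg/h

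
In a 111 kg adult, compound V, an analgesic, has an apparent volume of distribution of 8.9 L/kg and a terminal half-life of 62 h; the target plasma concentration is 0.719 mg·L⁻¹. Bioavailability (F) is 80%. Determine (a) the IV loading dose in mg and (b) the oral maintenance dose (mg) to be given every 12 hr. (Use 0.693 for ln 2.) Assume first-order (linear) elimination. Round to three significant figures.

Vd(total) = 111 kg × 8.9 L/kg = 987.9 L
LD = Vd × C = 987.9 × 0.719 = 710.3 mg
CL = 0.693 × Vd / t½ = 0.693 × 987.9 / 62 = 11.04 L/h
D = CL × Css × τ / F = 11.04 × 0.719 × 12 / 0.8 = 119.1 mg

(a) 710 mg; (b) 119 mg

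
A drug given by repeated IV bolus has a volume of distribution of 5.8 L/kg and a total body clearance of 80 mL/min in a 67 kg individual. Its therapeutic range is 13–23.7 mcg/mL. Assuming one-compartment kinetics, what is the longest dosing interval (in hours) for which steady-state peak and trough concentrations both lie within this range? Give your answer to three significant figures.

Vd(total) = 67 kg × 5.8 L/kg = 388.6 L
CL = 80 mL/min × 60/1000 = 4.800 L/h
k = CL / Vd = 4.800 / 388.6 = 0.01235 h⁻¹
Between IV bolus doses, concentration decays as C = C₀·e^(−kτ), so C_peak/C_trough = e^(kτ).
τ_max = ln(C_peak/C_trough) / k = ln(23.7/13) / 0.01235 = 0.6005 / 0.01235 = 48.62 h

48.6 h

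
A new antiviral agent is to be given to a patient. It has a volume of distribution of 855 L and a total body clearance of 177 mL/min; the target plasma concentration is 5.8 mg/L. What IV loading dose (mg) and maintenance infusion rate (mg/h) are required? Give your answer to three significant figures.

LD = Vd · C_target = 855.0 × 5.8 = 4959 mg
CL = 177 mL/min × 60/1000 = 10.62 L/h
Maintenance: replace elimination → rate = CL × Css = 10.62 × 5.8 = 61.60 mg/h

(a) 4960 mg; (b) 61.6 mg/h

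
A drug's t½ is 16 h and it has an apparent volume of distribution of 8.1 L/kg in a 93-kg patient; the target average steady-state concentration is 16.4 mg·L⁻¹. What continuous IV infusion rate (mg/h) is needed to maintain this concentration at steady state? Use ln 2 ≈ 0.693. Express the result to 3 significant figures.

Vd(total) = 93 kg × 8.1 L/kg = 753.3 L
CL = ln 2 · Vd / t½ = 0.693 × 753.3 / 16 = 32.63 L/h
Infusion rate = CL × Css = 32.63 × 16.4 = 535.1 mg/h

535 mg/h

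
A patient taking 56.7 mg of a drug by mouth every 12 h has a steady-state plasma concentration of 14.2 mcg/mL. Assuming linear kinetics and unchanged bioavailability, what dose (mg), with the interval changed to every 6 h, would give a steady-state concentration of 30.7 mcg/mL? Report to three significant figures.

With linear kinetics, Css is proportional to dose rate (D/τ) at fixed clearance.
D₂ = D₁ × (Css,target / Css,current) × (τ₂/τ₁) = 56.7 × (30.7/14.2) × (6/12) = 61.29 mg

61.3 mg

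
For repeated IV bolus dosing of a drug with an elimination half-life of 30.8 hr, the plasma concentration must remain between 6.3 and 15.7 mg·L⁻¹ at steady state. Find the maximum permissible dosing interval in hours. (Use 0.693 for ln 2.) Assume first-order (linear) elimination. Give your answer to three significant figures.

40.6 h

k = 0.693 / t½ = 0.693 / 30.8 = 0.02250 h⁻¹
Between IV bolus doses, concentration decays as C = C₀·e^(−kτ), so C_peak/C_trough = e^(kτ).
τ_max = ln(C_peak/C_trough) / k = ln(15.7/6.3) / 0.02250 = 0.9131 / 0.02250 = 40.58 h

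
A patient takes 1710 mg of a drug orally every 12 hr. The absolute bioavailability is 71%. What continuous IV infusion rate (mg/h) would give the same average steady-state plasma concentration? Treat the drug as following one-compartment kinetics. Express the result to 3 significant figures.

101 mg/h

Equivalent systemic input: infusion rate = F·D/τ.
Rate = 0.71 × 1710 / 12 = 101.2 mg/h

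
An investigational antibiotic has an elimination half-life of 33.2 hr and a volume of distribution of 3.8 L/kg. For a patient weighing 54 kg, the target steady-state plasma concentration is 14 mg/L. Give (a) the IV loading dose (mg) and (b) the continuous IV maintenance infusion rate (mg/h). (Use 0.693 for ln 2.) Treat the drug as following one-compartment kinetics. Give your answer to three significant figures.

Vd(total) = 54 kg × 3.8 L/kg = 205.2 L
LD = Vd × C = 205.2 × 14 = 2873 mg
CL = 0.693 × Vd / t½ = 0.693 × 205.2 / 33.2 = 4.283 L/h
Infusion rate = CL × Css = 4.283 × 14 = 59.96 mg/h

(a) 2870 mg; (b) 60.0 mg/h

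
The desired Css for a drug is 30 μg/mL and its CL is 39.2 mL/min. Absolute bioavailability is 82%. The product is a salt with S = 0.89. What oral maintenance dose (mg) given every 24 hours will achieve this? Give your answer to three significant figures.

2320 mg

Convert clearance: 39.2 mL/min × 60 min/h ÷ 1000 mL/L = 2.352 L/h
D = CL × Css × τ / F / S = 2.352 × 30 × 24 / 0.82 / 0.89 = 2320 mg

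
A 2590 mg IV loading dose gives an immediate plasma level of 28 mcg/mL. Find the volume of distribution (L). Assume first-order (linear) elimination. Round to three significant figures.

Immediately after an IV bolus, C₀ = Dose / Vd, so Vd = Dose / C₀.
Vd = 2590 / 28 = 92.50 L

92.5 L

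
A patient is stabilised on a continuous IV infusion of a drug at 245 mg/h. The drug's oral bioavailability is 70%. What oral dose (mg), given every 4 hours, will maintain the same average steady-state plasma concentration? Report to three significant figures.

To maintain the same Css, the systemic dosing rate must be unchanged: F·D/τ = infusion rate.
D = rate × τ / F = 245 × 4 / 0.7 = 1400 mg

1400 mg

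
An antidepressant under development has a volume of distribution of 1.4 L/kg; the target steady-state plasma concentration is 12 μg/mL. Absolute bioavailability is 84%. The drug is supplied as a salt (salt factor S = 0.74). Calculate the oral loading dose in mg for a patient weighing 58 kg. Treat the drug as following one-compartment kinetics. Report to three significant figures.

Total Vd = 1.4 × 58 = 81.20 L
The loading dose fills Vd to the target concentration.
LD = Vd × C / F / S = 81.20 × 12.00 / 0.84 / 0.74 = 1568 mg

1570 mg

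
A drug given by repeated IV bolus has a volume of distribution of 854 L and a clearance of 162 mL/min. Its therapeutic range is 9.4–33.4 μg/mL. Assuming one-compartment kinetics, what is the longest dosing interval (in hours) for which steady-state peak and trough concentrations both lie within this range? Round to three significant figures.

111 h

Convert clearance: 162 mL/min × 60 min/h ÷ 1000 mL/L = 9.720 L/h
k = CL / Vd = 9.720 / 854.0 = 0.01138 h⁻¹
Between IV bolus doses, concentration decays as C = C₀·e^(−kτ), so C_peak/C_trough = e^(kτ).
τ_max = ln(C_peak/C_trough) / k = ln(33.4/9.4) / 0.01138 = 1.268 / 0.01138 = 111.4 h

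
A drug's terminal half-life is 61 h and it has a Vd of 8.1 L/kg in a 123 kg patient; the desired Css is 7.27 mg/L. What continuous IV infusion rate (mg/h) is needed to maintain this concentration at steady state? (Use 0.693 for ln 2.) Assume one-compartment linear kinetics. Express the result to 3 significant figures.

82.3 mg/h

Vd = 8.1 L/kg × 123 kg = 996.3 L
CL = ln 2 · Vd / t½ = 0.693 × 996.3 / 61 = 11.32 L/h
Infusion rate = CL × Css = 11.32 × 7.27 = 82.30 mg/h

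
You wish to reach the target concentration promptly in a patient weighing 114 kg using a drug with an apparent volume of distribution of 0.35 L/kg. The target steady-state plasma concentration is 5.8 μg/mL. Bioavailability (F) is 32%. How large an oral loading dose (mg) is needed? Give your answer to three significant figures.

Vd(total) = 114 kg × 0.35 L/kg = 39.90 L
LD = Vd × C / F = 39.90 × 5.800 / 0.32 = 723.2 mg

723 mg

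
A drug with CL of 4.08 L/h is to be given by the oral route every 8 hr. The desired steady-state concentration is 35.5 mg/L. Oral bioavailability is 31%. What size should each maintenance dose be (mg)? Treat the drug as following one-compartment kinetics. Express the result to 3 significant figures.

3740 mg

D = CL × Css × τ / F = 4.080 × 35.5 × 8 / 0.31 = 3738 mg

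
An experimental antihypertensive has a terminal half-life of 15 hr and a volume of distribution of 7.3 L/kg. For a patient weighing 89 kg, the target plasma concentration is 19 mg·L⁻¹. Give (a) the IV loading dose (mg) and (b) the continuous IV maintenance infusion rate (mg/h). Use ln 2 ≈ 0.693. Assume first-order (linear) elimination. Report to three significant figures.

Vd = 7.3 L/kg × 89 kg = 649.7 L
LD = Vd × C = 649.7 × 19 = 12340 mg
CL = 0.693 × Vd / t½ = 0.693 × 649.7 / 15 = 30.02 L/h
Infusion rate = CL × Css = 30.02 × 19 = 570.4 mg/h

(a) 12300 mg; (b) 570 mg/h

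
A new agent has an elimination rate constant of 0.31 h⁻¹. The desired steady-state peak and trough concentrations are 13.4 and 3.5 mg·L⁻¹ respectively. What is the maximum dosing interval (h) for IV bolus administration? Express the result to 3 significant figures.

Between IV bolus doses, concentration decays as C = C₀·e^(−kτ), so C_peak/C_trough = e^(kτ).
τ_max = ln(C_peak/C_trough) / k = ln(13.4/3.5) / 0.3100 = 1.342 / 0.3100 = 4.329 h

4.33 h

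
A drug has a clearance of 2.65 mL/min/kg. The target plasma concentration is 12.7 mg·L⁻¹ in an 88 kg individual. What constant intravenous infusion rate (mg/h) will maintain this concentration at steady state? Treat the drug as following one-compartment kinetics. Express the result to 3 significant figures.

178 mg/h

CL = 2.65 mL/min/kg × 88 kg = 233.2 mL/min = 233.2 × 60/1000 = 13.99 L/h
Rate = CL × Css = 13.99 × 12.7 = 177.7 mg/h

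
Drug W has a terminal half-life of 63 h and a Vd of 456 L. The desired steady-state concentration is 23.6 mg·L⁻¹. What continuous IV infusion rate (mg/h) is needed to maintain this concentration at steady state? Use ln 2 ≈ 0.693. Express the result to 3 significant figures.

k = 0.693/63 = 0.01100 h⁻¹, so CL = k·Vd = 0.01100 × 456.0 = 5.016 L/h
Infusion rate = CL × Css = 5.016 × 23.6 = 118.4 mg/h

118 mg/h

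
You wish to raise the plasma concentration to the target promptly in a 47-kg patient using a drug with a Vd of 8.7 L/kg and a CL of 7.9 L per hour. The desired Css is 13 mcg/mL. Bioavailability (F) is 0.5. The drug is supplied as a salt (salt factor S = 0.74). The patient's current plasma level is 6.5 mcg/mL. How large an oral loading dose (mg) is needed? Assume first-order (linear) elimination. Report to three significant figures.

Total Vd = 8.7 × 47 = 408.9 L
Concentration deficit ΔC = 13 − 6.5 = 6.500 mg/L
LD = Vd × ΔC / F / S = 408.9 × 6.500 / 0.5 / 0.74 = 7183 mg

7180 mg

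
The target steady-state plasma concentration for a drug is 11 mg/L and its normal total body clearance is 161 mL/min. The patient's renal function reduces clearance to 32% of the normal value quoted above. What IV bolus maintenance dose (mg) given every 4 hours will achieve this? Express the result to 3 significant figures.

136 mg

Convert clearance: 161 mL/min × 60 min/h ÷ 1000 mL/L = 9.660 L/h
Patient clearance = 0.32 × 9.660 = 3.091 L/h
D = CL × Css × τ = 3.091 × 11 × 4 = 136.0 mg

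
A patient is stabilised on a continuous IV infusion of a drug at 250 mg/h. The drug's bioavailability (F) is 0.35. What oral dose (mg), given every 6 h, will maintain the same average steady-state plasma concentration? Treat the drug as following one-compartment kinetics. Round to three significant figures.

To maintain the same Css, the systemic dosing rate must be unchanged: F·D/τ = infusion rate.
D = rate × τ / F = 250 × 6 / 0.35 = 4286 mg

4290 mg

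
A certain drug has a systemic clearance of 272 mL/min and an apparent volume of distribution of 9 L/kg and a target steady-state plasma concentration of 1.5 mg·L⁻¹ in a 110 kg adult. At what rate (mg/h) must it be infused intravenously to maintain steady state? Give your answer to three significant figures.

24.5 mg/h

CL = 272 mL/min × 60/1000 = 16.32 L/h
R₀ = 16.32 × 1.5 = 24.48 mg/h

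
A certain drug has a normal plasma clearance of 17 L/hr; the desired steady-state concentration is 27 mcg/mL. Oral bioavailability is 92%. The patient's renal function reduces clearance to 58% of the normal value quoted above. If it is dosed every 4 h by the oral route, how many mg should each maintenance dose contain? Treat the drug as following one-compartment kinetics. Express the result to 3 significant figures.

1160 mg

Patient clearance = 0.58 × 17.00 = 9.860 L/h
D = CL × Css × τ / F = 9.860 × 27 × 4 / 0.92 = 1157 mg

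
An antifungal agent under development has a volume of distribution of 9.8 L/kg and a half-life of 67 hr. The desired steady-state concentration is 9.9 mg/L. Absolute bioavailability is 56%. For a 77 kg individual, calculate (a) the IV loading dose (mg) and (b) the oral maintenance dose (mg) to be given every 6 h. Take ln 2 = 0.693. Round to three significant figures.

(a) 7470 mg; (b) 828 mg

Vd = 9.8 L/kg × 77 kg = 754.6 L
LD = Vd × C = 754.6 × 9.9 = 7471 mg
CL = 0.693 × Vd / t½ = 0.693 × 754.6 / 67 = 7.805 L/h
D = CL × Css × τ / F = 7.805 × 9.9 × 6 / 0.56 = 827.9 mg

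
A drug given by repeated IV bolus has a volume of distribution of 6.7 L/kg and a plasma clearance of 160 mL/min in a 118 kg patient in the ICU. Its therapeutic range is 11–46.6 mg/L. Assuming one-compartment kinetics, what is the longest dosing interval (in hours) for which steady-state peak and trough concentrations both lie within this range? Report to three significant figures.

119 h

Vd = 6.7 L/kg × 118 kg = 790.6 L
Convert clearance: 160 mL/min × 60 min/h ÷ 1000 mL/L = 9.600 L/h
k = CL / Vd = 9.600 / 790.6 = 0.01214 h⁻¹
Between IV bolus doses, concentration decays as C = C₀·e^(−kτ), so C_peak/C_trough = e^(kτ).
τ_max = ln(C_peak/C_trough) / k = ln(46.6/11) / 0.01214 = 1.444 / 0.01214 = 118.9 h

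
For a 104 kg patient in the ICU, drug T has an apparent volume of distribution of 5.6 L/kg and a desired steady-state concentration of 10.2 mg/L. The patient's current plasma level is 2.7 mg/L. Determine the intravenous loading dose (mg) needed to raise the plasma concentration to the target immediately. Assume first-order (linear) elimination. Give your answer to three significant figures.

Total Vd = 5.6 × 104 = 582.4 L
The loading dose fills Vd to the target concentration.
Concentration deficit ΔC = 10.2 − 2.7 = 7.500 mg/L
LD = Vd × ΔC = 582.4 × 7.500 = 4368 mg

4370 mg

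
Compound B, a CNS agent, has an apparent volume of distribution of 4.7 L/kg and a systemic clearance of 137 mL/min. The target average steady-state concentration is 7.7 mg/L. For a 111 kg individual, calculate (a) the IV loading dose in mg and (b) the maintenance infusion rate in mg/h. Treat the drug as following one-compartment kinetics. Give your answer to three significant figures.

Vd(total) = 111 kg × 4.7 L/kg = 521.7 L
Loading dose = Vd × C = 521.7 × 7.7 = 4017 mg
CL = 137 mL/min = 137 × 0.06 = 8.220 L/h
Maintenance infusion rate = CL × Css = 8.220 × 7.7 = 63.29 mg/h

(a) 4020 mg; (b) 63.3 mg/h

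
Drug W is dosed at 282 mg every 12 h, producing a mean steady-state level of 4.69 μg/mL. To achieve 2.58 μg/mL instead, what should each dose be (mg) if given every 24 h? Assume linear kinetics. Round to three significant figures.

310 mg

For first-order elimination, Css ∝ F·D/(CL·τ); F and CL are unchanged, so Css ∝ D/τ.
D₂ = D₁ × (Css,target / Css,current) × (τ₂/τ₁) = 282 × (2.58/4.69) × (24/12) = 310.3 mg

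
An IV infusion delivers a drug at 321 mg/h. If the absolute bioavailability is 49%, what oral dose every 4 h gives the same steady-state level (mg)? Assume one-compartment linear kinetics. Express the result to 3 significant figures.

To maintain the same Css, the systemic dosing rate must be unchanged: F·D/τ = infusion rate.
D = rate × τ / F = 321 × 4 / 0.49 = 2620 mg

2620 mg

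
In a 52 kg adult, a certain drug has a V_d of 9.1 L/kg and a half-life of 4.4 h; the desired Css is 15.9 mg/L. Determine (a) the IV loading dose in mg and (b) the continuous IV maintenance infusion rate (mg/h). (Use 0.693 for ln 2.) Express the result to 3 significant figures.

(a) 7520 mg; (b) 1190 mg/h

Vd(total) = 52 kg × 9.1 L/kg = 473.2 L
LD = Vd × C = 473.2 × 15.9 = 7524 mg
CL = 0.693 × Vd / t½ = 0.693 × 473.2 / 4.4 = 74.53 L/h
Infusion rate = CL × Css = 74.53 × 15.9 = 1185 mg/h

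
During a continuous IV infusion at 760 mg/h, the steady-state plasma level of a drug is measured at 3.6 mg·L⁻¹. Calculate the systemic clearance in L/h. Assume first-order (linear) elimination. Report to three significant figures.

211 L/h

At steady state, infusion rate = CL × Css, so CL = rate / Css.
CL = 760 / 3.6 = 211.1 L/h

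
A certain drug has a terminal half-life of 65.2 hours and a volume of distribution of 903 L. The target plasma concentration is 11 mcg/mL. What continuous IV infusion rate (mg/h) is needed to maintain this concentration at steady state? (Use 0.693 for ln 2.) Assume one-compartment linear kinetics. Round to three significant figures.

CL = ln 2 · Vd / t½ = 0.693 × 903.0 / 65.2 = 9.598 L/h
Infusion rate = CL × Css = 9.598 × 11 = 105.6 mg/h

106 mg/h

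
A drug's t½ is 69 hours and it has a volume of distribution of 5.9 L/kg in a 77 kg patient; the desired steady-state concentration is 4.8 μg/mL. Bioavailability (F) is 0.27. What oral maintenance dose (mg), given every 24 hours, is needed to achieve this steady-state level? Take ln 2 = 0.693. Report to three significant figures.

Total Vd = 5.9 × 77 = 454.3 L
CL = ln 2 · Vd / t½ = 0.693 × 454.3 / 69 = 4.563 L/h
D = CL × Css × τ / F = 4.563 × 4.8 × 24 / 0.27 = 1947 mg

1950 mg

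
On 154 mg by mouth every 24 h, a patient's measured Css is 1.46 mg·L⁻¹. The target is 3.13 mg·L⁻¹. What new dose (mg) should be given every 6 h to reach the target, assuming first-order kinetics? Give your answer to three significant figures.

For first-order elimination, Css ∝ F·D/(CL·τ); F and CL are unchanged, so Css ∝ D/τ.
D₂ = D₁ × (Css,target / Css,current) × (τ₂/τ₁) = 154 × (3.13/1.46) × (6/24) = 82.54 mg

82.5 mg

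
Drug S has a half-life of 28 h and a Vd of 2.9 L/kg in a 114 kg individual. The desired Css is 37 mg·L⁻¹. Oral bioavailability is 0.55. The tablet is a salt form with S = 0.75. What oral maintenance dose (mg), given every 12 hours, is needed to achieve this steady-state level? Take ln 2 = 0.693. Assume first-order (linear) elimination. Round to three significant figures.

Vd(total) = 114 kg × 2.9 L/kg = 330.6 L
CL = ln 2 · Vd / t½ = 0.693 × 330.6 / 28 = 8.182 L/h
D = CL × Css × τ / F / S = 8.182 × 37 × 12 / 0.55 / 0.75 = 8807 mg

8810 mg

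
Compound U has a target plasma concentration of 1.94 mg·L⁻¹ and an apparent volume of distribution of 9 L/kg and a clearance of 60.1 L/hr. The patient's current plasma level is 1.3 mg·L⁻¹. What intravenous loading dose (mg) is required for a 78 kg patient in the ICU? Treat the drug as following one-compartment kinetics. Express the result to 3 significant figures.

Total Vd = 9 × 78 = 702.0 L
LD is governed by Vd — clearance does not enter the loading-dose calculation.
Concentration deficit ΔC = 1.94 − 1.3 = 0.6400 mg/L
LD = Vd × ΔC = 702.0 × 0.6400 = 449.3 mg

449 mg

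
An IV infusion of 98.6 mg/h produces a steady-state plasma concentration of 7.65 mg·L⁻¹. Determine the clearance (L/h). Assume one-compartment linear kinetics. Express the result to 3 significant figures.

12.9 L/h

At steady state, infusion rate = CL × Css, so CL = rate / Css.
CL = 98.6 / 7.65 = 12.89 L/h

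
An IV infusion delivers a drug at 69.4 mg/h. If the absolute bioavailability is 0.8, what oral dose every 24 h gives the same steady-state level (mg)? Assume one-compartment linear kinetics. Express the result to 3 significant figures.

2080 mg

To maintain the same Css, the systemic dosing rate must be unchanged: F·D/τ = infusion rate.
D = rate × τ / F = 69.4 × 24 / 0.8 = 2082 mg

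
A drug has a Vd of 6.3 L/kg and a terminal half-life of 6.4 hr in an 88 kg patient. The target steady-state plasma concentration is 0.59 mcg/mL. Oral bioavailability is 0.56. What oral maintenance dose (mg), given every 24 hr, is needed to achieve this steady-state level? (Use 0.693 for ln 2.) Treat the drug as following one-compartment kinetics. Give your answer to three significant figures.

Vd(total) = 88 kg × 6.3 L/kg = 554.4 L
CL = ln 2 · Vd / t½ = 0.693 × 554.4 / 6.4 = 60.03 L/h
D = CL × Css × τ / F = 60.03 × 0.59 × 24 / 0.56 = 1518 mg

1520 mg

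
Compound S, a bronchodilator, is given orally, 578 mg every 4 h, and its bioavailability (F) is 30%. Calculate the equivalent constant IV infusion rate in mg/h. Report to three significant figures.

43.4 mg/h

Equivalent systemic input: infusion rate = F·D/τ.
Rate = 0.3 × 578 / 4 = 43.35 mg/h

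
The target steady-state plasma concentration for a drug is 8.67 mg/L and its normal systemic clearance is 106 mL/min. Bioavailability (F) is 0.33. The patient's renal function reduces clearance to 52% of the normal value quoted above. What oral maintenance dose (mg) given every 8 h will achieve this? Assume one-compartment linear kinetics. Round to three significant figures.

695 mg

Convert clearance: 106 mL/min × 60 min/h ÷ 1000 mL/L = 6.360 L/h
Patient clearance = 0.52 × 6.360 = 3.307 L/h
D = CL × Css × τ / F = 3.307 × 8.67 × 8 / 0.33 = 695.1 mg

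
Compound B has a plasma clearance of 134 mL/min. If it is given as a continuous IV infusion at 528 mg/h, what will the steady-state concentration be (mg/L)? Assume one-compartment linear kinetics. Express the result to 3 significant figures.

65.7 mg/L

Convert clearance: 134 mL/min × 60 min/h ÷ 1000 mL/L = 8.040 L/h
Css = rate / CL = 528 / 8.040 = 65.67 mg/L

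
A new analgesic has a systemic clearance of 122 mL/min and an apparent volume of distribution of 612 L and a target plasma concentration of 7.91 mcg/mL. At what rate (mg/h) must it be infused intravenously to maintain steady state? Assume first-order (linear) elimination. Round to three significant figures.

57.9 mg/h

CL = 122 mL/min × 60/1000 = 7.320 L/h
Maintenance depends on clearance, not Vd — rate in must match rate out.
Infusion rate = CL · Css = 7.320 L/h × 7.91 mg/L = 57.90 mg/h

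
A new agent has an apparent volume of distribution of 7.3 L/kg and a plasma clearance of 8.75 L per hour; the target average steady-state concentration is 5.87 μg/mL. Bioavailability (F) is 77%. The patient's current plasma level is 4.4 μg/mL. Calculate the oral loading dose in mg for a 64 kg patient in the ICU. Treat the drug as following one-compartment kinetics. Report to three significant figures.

892 mg

Vd(total) = 64 kg × 7.3 L/kg = 467.2 L
Concentration deficit ΔC = 5.87 − 4.4 = 1.470 mg/L
LD = Vd × ΔC / F = 467.2 × 1.470 / 0.77 = 891.9 mg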